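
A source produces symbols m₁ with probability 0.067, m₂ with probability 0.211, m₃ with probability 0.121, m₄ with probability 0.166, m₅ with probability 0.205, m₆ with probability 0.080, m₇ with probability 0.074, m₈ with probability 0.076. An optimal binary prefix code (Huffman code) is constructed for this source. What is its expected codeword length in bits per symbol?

Repeatedly combine the two least-probable nodes; the expected code length is the sum of the merged weights.
merge 67/1000 + 37/500 → 141/1000
merge 19/250 + 2/25 → 39/250
merge 121/1000 + 141/1000 → 131/500
merge 39/250 + 83/500 → 161/500
merge 41/200 + 211/1000 → 52/125
merge 131/500 + 161/500 → 73/125
merge 52/125 + 73/125 → 1
L = 141/1000 + 39/250 + 131/500 + 161/500 + 52/125 + 73/125 + 1 = 2881/1000 = 2.881 bits/symbol.

2.881 bits/symbol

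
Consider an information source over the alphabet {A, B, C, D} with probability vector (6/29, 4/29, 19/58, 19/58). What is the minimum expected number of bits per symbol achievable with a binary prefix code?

Repeatedly combine the two least-probable nodes; the expected code length is the sum of the merged weights.
merge 4/29 + 6/29 → 10/29
merge 19/58 + 19/58 → 19/29
merge 10/29 + 19/29 → 1
L = 10/29 + 19/29 + 1 = 2 bits/symbol.

2 bits/symbol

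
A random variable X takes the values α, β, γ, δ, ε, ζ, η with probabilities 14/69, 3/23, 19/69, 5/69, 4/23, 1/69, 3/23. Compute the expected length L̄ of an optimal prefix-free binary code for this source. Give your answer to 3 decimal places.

Repeatedly combine the two least-probable nodes; the expected code length is the sum of the merged weights.
merge 1/69 + 5/69 → 2/23
merge 2/23 + 3/23 → 5/23
merge 3/23 + 4/23 → 7/23
merge 14/69 + 5/23 → 29/69
merge 19/69 + 7/23 → 40/69
merge 29/69 + 40/69 → 1
L = 2/23 + 5/23 + 7/23 + 29/69 + 40/69 + 1 = 60/23 ≈ 2.609 bits/symbol.

2.609 bits/symbol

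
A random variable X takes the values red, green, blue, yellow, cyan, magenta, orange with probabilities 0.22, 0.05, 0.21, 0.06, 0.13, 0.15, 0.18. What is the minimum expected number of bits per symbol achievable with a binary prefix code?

Repeatedly combine the two least-probable nodes; the expected code length is the sum of the merged weights.
merge 1/20 + 3/50 → 11/100
merge 11/100 + 13/100 → 6/25
merge 3/20 + 9/50 → 33/100
merge 21/100 + 11/50 → 43/100
merge 6/25 + 33/100 → 57/100
merge 43/100 + 57/100 → 1
L = 11/100 + 6/25 + 33/100 + 43/100 + 57/100 + 1 = 67/25 = 2.68 bits/symbol.

2.68 bits/symbol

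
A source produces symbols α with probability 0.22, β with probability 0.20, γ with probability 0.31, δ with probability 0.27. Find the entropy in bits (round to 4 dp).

1.9788 bits

H = −Σ pᵢ log₂ pᵢ.
−0.22·log₂(0.22) = 0.4806
−0.20·log₂(0.20) = 0.4644
−0.31·log₂(0.31) = 0.5238
−0.27·log₂(0.27) = 0.5100
Sum ≈ 1.9788 → 1.9788 bits.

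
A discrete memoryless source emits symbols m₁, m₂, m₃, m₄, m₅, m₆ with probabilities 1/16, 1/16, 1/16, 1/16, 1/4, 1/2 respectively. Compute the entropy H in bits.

Each probability is a power of 1/2, so log₂(1/p) is an integer.
H = Σ p·log₂(1/p) = 1/16·4 + 1/16·4 + 1/16·4 + 1/16·4 + 1/4·2 + 1/2·1 = 2 bits.

2 bits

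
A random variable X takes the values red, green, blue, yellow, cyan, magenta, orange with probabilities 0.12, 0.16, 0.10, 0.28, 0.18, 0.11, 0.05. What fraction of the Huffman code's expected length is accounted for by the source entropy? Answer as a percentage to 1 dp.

98.4%

Entropy H = −Σ p log₂ p ≈ 2.6482 bits.
Huffman merges: 1/20+1/10→3/20; 11/100+3/25→23/100; 3/20+4/25→31/100; 9/50+23/100→41/100; 7/25+31/100→59/100; 41/100+59/100→1. L = 269/100 ≈ 2.6900.
Efficiency = H/L = 2.6482/2.6900 = 98.4%.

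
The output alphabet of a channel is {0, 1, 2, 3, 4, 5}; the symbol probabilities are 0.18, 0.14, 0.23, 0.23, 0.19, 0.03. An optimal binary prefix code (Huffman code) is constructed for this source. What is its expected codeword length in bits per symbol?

Repeatedly combine the two least-probable nodes; the expected code length is the sum of the merged weights.
merge 3/100 + 7/50 → 17/100
merge 17/100 + 9/50 → 7/20
merge 19/100 + 23/100 → 21/50
merge 23/100 + 7/20 → 29/50
merge 21/50 + 29/50 → 1
L = 17/100 + 7/20 + 21/50 + 29/50 + 1 = 63/25 = 2.52 bits/symbol.

2.52 bits/symbol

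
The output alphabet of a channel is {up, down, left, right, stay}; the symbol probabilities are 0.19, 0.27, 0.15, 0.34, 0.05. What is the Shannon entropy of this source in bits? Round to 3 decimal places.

2.121 bits

H = −Σ pᵢ log₂ pᵢ.
−0.19·log₂(0.19) = 0.4552
−0.27·log₂(0.27) = 0.5100
−0.15·log₂(0.15) = 0.4105
−0.34·log₂(0.34) = 0.5292
−0.05·log₂(0.05) = 0.2161
Sum ≈ 2.1211 → 2.121 bits.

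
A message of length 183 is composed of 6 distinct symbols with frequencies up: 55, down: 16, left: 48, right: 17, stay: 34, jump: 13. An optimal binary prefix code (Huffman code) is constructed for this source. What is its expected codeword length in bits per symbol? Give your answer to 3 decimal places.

2.410 bits/symbol

Probabilities are the counts divided by 183.
Repeatedly combine the two least-probable nodes; the expected code length is the sum of the merged weights.
merge 13/183 + 16/183 → 29/183
merge 17/183 + 29/183 → 46/183
merge 34/183 + 46/183 → 80/183
merge 16/61 + 55/183 → 103/183
merge 80/183 + 103/183 → 1
L = 29/183 + 46/183 + 80/183 + 103/183 + 1 = 147/61 ≈ 2.410 bits/symbol.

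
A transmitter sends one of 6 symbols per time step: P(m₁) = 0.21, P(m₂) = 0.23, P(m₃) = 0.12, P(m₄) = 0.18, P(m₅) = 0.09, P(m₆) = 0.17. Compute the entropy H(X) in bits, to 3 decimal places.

2.520 bits

H = −Σ pᵢ log₂ pᵢ.
−0.21·log₂(0.21) = 0.4728
−0.23·log₂(0.23) = 0.4877
−0.12·log₂(0.12) = 0.3671
−0.18·log₂(0.18) = 0.4453
−0.09·log₂(0.09) = 0.3127
−0.17·log₂(0.17) = 0.4346
Sum ≈ 2.5201 → 2.520 bits.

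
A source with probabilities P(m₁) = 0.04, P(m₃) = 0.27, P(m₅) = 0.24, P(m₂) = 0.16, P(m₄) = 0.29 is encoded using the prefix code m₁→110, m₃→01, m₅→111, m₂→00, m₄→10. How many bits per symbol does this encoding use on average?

2.28 bits/symbol

L̄ = Σ pᵢ·ℓᵢ = 0.04·3 + 0.27·2 + 0.24·3 + 0.16·2 + 0.29·2 = 2.28 bits/symbol.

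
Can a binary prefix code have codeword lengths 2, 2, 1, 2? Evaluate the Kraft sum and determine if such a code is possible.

1.25; no

With common denominator 2^2 = 4: Σ 2^(−ℓᵢ) = 1/4 + 1/4 + 2/4 + 1/4 = 5/4 = 1.25.
Kraft's inequality requires Σ ≤ 1; here Σ = 1.25 > 1, so no such prefix code exists.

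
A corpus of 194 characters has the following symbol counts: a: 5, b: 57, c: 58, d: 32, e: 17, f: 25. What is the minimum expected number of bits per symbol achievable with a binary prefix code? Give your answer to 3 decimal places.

2.356 bits/symbol

Probabilities are the counts divided by 194.
Repeatedly combine the two least-probable nodes; the expected code length is the sum of the merged weights.
merge 5/194 + 17/194 → 11/97
merge 11/97 + 25/194 → 47/194
merge 16/97 + 47/194 → 79/194
merge 57/194 + 29/97 → 115/194
merge 79/194 + 115/194 → 1
L = 11/97 + 47/194 + 79/194 + 115/194 + 1 = 457/194 ≈ 2.356 bits/symbol.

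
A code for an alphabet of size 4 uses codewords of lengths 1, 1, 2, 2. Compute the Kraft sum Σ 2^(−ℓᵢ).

1.5

With common denominator 2^2 = 4: Σ 2^(−ℓᵢ) = 2/4 + 2/4 + 1/4 + 1/4 = 6/4 = 1.5.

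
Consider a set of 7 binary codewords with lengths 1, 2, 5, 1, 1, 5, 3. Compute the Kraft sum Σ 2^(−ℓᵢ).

With common denominator 2^5 = 32: Σ 2^(−ℓᵢ) = 16/32 + 8/32 + 1/32 + 16/32 + 16/32 + 1/32 + 4/32 = 62/32 = 1.9375.

1.9375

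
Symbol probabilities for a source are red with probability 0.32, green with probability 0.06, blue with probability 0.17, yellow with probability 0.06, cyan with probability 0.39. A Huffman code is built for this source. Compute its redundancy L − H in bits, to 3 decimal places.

Entropy H = −Σ p log₂ p ≈ 1.9775 bits.
Huffman merges: 3/50+3/50→3/25; 3/25+17/100→29/100; 29/100+8/25→61/100; 39/100+61/100→1. L = 101/50 ≈ 2.0200.
L − H = 2.0200 − 1.9775 = 0.043 bits.

0.043 bits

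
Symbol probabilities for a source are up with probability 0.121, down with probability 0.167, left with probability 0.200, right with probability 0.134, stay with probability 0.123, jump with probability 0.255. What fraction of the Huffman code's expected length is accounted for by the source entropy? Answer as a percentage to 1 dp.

99.3%

Entropy H = −Σ p log₂ p ≈ 2.5274 bits.
Huffman merges: 121/1000+123/1000→61/250; 67/500+167/1000→301/1000; 1/5+61/250→111/250; 51/200+301/1000→139/250; 111/250+139/250→1. L = 509/200 ≈ 2.5450.
Efficiency = H/L = 2.5274/2.5450 = 99.3%.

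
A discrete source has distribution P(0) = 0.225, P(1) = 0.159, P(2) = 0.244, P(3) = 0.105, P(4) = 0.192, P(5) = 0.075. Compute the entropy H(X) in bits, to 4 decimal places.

H = −Σ pᵢ log₂ pᵢ.
−0.225·log₂(0.225) = 0.4842
−0.159·log₂(0.159) = 0.4218
−0.244·log₂(0.244) = 0.4966
−0.105·log₂(0.105) = 0.3414
−0.192·log₂(0.192) = 0.4571
−0.075·log₂(0.075) = 0.2803
Sum ≈ 2.4814 → 2.4814 bits.

2.4814 bits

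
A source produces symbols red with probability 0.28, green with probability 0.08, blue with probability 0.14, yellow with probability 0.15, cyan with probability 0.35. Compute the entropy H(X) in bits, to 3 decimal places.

2.143 bits

H = −Σ pᵢ log₂ pᵢ.
−0.28·log₂(0.28) = 0.5142
−0.08·log₂(0.08) = 0.2915
−0.14·log₂(0.14) = 0.3971
−0.15·log₂(0.15) = 0.4105
−0.35·log₂(0.35) = 0.5301
Sum ≈ 2.1435 → 2.143 bits.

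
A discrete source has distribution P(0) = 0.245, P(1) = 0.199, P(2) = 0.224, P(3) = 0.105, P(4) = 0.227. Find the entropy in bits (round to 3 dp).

H = −Σ pᵢ log₂ pᵢ.
−0.245·log₂(0.245) = 0.4971
−0.199·log₂(0.199) = 0.4635
−0.224·log₂(0.224) = 0.4835
−0.105·log₂(0.105) = 0.3414
−0.227·log₂(0.227) = 0.4856
Sum ≈ 2.2711 → 2.271 bits.

2.271 bits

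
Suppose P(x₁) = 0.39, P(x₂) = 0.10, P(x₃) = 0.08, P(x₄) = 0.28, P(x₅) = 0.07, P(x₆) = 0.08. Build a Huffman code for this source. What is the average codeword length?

Repeatedly combine the two least-probable nodes; the expected code length is the sum of the merged weights.
merge 7/100 + 2/25 → 3/20
merge 2/25 + 1/10 → 9/50
merge 3/20 + 9/50 → 33/100
merge 7/25 + 33/100 → 61/100
merge 39/100 + 61/100 → 1
L = 3/20 + 9/50 + 33/100 + 61/100 + 1 = 227/100 = 2.27 bits/symbol.

2.27 bits/symbol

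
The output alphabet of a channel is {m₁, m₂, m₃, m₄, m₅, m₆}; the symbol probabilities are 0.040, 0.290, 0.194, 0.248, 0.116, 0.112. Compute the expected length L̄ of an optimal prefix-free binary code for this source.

Repeatedly combine the two least-probable nodes; the expected code length is the sum of the merged weights.
merge 1/25 + 14/125 → 19/125
merge 29/250 + 19/125 → 67/250
merge 97/500 + 31/125 → 221/500
merge 67/250 + 29/100 → 279/500
merge 221/500 + 279/500 → 1
L = 19/125 + 67/250 + 221/500 + 279/500 + 1 = 121/50 = 2.42 bits/symbol.

2.42 bits/symbol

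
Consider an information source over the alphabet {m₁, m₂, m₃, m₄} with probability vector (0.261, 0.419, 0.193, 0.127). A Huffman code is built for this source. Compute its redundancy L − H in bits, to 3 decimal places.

0.033 bits

Entropy H = −Σ p log₂ p ≈ 1.8678 bits.
Huffman merges: 127/1000+193/1000→8/25; 261/1000+8/25→581/1000; 419/1000+581/1000→1. L = 1901/1000 ≈ 1.9010.
L − H = 1.9010 − 1.8678 = 0.033 bits.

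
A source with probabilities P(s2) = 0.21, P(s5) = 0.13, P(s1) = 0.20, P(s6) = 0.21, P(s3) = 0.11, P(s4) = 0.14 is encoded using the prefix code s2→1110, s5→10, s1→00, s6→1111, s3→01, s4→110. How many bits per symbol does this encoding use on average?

2.98 bits/symbol

L̄ = Σ pᵢ·ℓᵢ = 0.21·4 + 0.13·2 + 0.20·2 + 0.21·4 + 0.11·2 + 0.14·3 = 2.98 bits/symbol.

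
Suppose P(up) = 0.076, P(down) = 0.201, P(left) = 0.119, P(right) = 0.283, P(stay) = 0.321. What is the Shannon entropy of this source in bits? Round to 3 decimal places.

H = −Σ pᵢ log₂ pᵢ.
−0.076·log₂(0.076) = 0.2826
−0.201·log₂(0.201) = 0.4653
−0.119·log₂(0.119) = 0.3654
−0.283·log₂(0.283) = 0.5154
−0.321·log₂(0.321) = 0.5262
Sum ≈ 2.1549 → 2.155 bits.

2.155 bits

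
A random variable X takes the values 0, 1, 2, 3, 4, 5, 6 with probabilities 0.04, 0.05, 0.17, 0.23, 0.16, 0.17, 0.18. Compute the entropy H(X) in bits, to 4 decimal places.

H = −Σ pᵢ log₂ pᵢ.
−0.04·log₂(0.04) = 0.1858
−0.05·log₂(0.05) = 0.2161
−0.17·log₂(0.17) = 0.4346
−0.23·log₂(0.23) = 0.4877
−0.16·log₂(0.16) = 0.4230
−0.17·log₂(0.17) = 0.4346
−0.18·log₂(0.18) = 0.4453
Sum ≈ 2.6270 → 2.6270 bits.

2.6270 bits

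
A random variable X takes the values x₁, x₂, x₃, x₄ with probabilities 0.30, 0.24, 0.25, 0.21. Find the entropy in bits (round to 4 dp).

H = −Σ pᵢ log₂ pᵢ.
−0.30·log₂(0.30) = 0.5211
−0.24·log₂(0.24) = 0.4941
−0.25·log₂(0.25) = 0.5000
−0.21·log₂(0.21) = 0.4728
Sum ≈ 1.9880 → 1.9880 bits.

1.9880 bits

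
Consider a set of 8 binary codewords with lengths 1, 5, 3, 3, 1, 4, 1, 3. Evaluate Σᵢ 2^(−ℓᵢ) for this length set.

1.96875

With common denominator 2^5 = 32: Σ 2^(−ℓᵢ) = 16/32 + 1/32 + 4/32 + 4/32 + 16/32 + 2/32 + 16/32 + 4/32 = 63/32 = 1.96875.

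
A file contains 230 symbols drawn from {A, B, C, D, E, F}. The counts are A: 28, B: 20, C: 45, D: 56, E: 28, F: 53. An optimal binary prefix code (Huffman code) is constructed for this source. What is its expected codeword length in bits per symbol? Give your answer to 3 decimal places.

2.526 bits/symbol

Probabilities are the counts divided by 230.
Repeatedly combine the two least-probable nodes; the expected code length is the sum of the merged weights.
merge 2/23 + 14/115 → 24/115
merge 14/115 + 9/46 → 73/230
merge 24/115 + 53/230 → 101/230
merge 28/115 + 73/230 → 129/230
merge 101/230 + 129/230 → 1
L = 24/115 + 73/230 + 101/230 + 129/230 + 1 = 581/230 ≈ 2.526 bits/symbol.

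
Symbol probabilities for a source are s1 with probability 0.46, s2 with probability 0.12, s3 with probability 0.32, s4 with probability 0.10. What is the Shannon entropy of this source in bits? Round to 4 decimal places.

H = −Σ pᵢ log₂ pᵢ.
−0.46·log₂(0.46) = 0.5153
−0.12·log₂(0.12) = 0.3671
−0.32·log₂(0.32) = 0.5260
−0.10·log₂(0.10) = 0.3322
Sum ≈ 1.7406 → 1.7406 bits.

1.7406 bits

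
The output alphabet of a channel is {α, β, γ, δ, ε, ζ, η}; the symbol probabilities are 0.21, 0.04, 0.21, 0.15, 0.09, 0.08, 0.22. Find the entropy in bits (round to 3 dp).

H = −Σ pᵢ log₂ pᵢ.
−0.21·log₂(0.21) = 0.4728
−0.04·log₂(0.04) = 0.1858
−0.21·log₂(0.21) = 0.4728
−0.15·log₂(0.15) = 0.4105
−0.09·log₂(0.09) = 0.3127
−0.08·log₂(0.08) = 0.2915
−0.22·log₂(0.22) = 0.4806
Sum ≈ 2.6267 → 2.627 bits.

2.627 bits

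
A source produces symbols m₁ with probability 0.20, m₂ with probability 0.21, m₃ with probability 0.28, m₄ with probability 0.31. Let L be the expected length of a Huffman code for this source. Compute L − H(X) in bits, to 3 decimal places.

Entropy H = −Σ p log₂ p ≈ 1.9752 bits.
Huffman merges: 1/5+21/100→41/100; 7/25+31/100→59/100; 41/100+59/100→1. L = 2 ≈ 2.0000.
L − H = 2.0000 − 1.9752 = 0.025 bits.

0.025 bits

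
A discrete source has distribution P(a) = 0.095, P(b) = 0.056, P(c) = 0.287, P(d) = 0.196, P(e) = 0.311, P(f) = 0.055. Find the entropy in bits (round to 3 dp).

H = −Σ pᵢ log₂ pᵢ.
−0.095·log₂(0.095) = 0.3226
−0.056·log₂(0.056) = 0.2329
−0.287·log₂(0.287) = 0.5169
−0.196·log₂(0.196) = 0.4608
−0.311·log₂(0.311) = 0.5240
−0.055·log₂(0.055) = 0.2301
Sum ≈ 2.2873 → 2.287 bits.

2.287 bits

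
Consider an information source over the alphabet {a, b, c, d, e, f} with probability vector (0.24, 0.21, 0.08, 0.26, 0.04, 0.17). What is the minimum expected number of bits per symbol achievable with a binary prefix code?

2.41 bits/symbol

Repeatedly combine the two least-probable nodes; the expected code length is the sum of the merged weights.
merge 1/25 + 2/25 → 3/25
merge 3/25 + 17/100 → 29/100
merge 21/100 + 6/25 → 9/20
merge 13/50 + 29/100 → 11/20
merge 9/20 + 11/20 → 1
L = 3/25 + 29/100 + 9/20 + 11/20 + 1 = 241/100 = 2.41 bits/symbol.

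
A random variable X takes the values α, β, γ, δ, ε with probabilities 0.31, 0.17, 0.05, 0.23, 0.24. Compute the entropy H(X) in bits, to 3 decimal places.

H = −Σ pᵢ log₂ pᵢ.
−0.31·log₂(0.31) = 0.5238
−0.17·log₂(0.17) = 0.4346
−0.05·log₂(0.05) = 0.2161
−0.23·log₂(0.23) = 0.4877
−0.24·log₂(0.24) = 0.4941
Sum ≈ 2.1563 → 2.156 bits.

2.156 bits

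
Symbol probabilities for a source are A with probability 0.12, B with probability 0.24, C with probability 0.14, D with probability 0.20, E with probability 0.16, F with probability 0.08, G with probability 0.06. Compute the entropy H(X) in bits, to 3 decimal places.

2.681 bits

H = −Σ pᵢ log₂ pᵢ.
−0.12·log₂(0.12) = 0.3671
−0.24·log₂(0.24) = 0.4941
−0.14·log₂(0.14) = 0.3971
−0.20·log₂(0.20) = 0.4644
−0.16·log₂(0.16) = 0.4230
−0.08·log₂(0.08) = 0.2915
−0.06·log₂(0.06) = 0.2435
Sum ≈ 2.6808 → 2.681 bits.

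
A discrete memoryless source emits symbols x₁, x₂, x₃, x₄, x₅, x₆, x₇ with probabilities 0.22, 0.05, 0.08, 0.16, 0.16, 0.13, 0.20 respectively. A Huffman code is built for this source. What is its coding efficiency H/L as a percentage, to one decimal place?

Entropy H = −Σ p log₂ p ≈ 2.6812 bits.
Huffman merges: 1/20+2/25→13/100; 13/100+13/100→13/50; 4/25+4/25→8/25; 1/5+11/50→21/50; 13/50+8/25→29/50; 21/50+29/50→1. L = 271/100 ≈ 2.7100.
Efficiency = H/L = 2.6812/2.7100 = 98.9%.

98.9%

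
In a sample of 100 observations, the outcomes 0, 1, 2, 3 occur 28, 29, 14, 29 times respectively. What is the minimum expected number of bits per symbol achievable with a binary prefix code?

2 bits/symbol

Probabilities are the counts divided by 100.
Repeatedly combine the two least-probable nodes; the expected code length is the sum of the merged weights.
merge 7/50 + 7/25 → 21/50
merge 29/100 + 29/100 → 29/50
merge 21/50 + 29/50 → 1
L = 21/50 + 29/50 + 1 = 2 bits/symbol.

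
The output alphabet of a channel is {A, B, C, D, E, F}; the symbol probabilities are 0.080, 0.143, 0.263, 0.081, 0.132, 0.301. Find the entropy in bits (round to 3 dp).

2.400 bits

H = −Σ pᵢ log₂ pᵢ.
−0.080·log₂(0.080) = 0.2915
−0.143·log₂(0.143) = 0.4012
−0.263·log₂(0.263) = 0.5068
−0.081·log₂(0.081) = 0.2937
−0.132·log₂(0.132) = 0.3856
−0.301·log₂(0.301) = 0.5214
Sum ≈ 2.4002 → 2.400 bits.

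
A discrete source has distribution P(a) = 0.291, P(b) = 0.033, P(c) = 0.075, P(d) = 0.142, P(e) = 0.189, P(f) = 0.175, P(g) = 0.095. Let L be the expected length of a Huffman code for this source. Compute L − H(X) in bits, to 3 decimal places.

0.050 bits

Entropy H = −Σ p log₂ p ≈ 2.5777 bits.
Huffman merges: 33/1000+3/40→27/250; 19/200+27/250→203/1000; 71/500+7/40→317/1000; 189/1000+203/1000→49/125; 291/1000+317/1000→76/125; 49/125+76/125→1. L = 657/250 ≈ 2.6280.
L − H = 2.6280 − 2.5777 = 0.050 bits.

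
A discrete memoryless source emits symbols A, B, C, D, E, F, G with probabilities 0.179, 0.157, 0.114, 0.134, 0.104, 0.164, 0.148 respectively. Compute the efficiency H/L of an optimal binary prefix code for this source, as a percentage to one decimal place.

98.7%

Entropy H = −Σ p log₂ p ≈ 2.7846 bits.
Huffman merges: 13/125+57/500→109/500; 67/500+37/250→141/500; 157/1000+41/250→321/1000; 179/1000+109/500→397/1000; 141/500+321/1000→603/1000; 397/1000+603/1000→1. L = 2821/1000 ≈ 2.8210.
Efficiency = H/L = 2.7846/2.8210 = 98.7%.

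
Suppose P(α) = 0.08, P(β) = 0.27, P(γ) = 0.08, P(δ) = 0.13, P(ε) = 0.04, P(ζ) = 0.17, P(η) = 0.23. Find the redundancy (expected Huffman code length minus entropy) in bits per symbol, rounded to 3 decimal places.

Entropy H = −Σ p log₂ p ≈ 2.5837 bits.
Huffman merges: 1/25+2/25→3/25; 2/25+3/25→1/5; 13/100+17/100→3/10; 1/5+23/100→43/100; 27/100+3/10→57/100; 43/100+57/100→1. L = 131/50 ≈ 2.6200.
L − H = 2.6200 − 2.5837 = 0.036 bits.

0.036 bits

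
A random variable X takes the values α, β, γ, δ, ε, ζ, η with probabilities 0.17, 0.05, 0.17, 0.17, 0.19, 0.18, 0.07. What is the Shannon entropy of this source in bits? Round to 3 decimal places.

H = −Σ pᵢ log₂ pᵢ.
−0.17·log₂(0.17) = 0.4346
−0.05·log₂(0.05) = 0.2161
−0.17·log₂(0.17) = 0.4346
−0.17·log₂(0.17) = 0.4346
−0.19·log₂(0.19) = 0.4552
−0.18·log₂(0.18) = 0.4453
−0.07·log₂(0.07) = 0.2686
Sum ≈ 2.6889 → 2.689 bits.

2.689 bits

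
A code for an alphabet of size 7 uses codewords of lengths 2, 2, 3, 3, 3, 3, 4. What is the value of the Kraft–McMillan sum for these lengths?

With common denominator 2^4 = 16: Σ 2^(−ℓᵢ) = 4/16 + 4/16 + 2/16 + 2/16 + 2/16 + 2/16 + 1/16 = 17/16 = 1.0625.

1.0625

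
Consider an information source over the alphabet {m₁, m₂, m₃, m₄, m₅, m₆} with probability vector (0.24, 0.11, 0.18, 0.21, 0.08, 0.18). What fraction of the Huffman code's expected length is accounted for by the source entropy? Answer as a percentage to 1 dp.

98.0%

Entropy H = −Σ p log₂ p ≈ 2.4994 bits.
Huffman merges: 2/25+11/100→19/100; 9/50+9/50→9/25; 19/100+21/100→2/5; 6/25+9/25→3/5; 2/5+3/5→1. L = 51/20 ≈ 2.5500.
Efficiency = H/L = 2.4994/2.5500 = 98.0%.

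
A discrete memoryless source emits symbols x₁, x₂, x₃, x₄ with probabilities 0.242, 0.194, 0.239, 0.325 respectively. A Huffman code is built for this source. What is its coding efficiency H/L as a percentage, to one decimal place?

98.7%

Entropy H = −Σ p log₂ p ≈ 1.9748 bits.
Huffman merges: 97/500+239/1000→433/1000; 121/500+13/40→567/1000; 433/1000+567/1000→1. L = 2 ≈ 2.0000.
Efficiency = H/L = 1.9748/2.0000 = 98.7%.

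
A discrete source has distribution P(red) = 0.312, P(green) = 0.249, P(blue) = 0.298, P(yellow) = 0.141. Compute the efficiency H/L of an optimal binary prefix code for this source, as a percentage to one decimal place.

Entropy H = −Σ p log₂ p ≈ 1.9427 bits.
Huffman merges: 141/1000+249/1000→39/100; 149/500+39/125→61/100; 39/100+61/100→1. L = 2 ≈ 2.0000.
Efficiency = H/L = 1.9427/2.0000 = 97.1%.

97.1%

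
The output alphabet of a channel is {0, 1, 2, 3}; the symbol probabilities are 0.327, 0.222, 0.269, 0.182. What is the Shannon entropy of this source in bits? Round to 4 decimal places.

1.9663 bits

H = −Σ pᵢ log₂ pᵢ.
−0.327·log₂(0.327) = 0.5273
−0.222·log₂(0.222) = 0.4820
−0.269·log₂(0.269) = 0.5096
−0.182·log₂(0.182) = 0.4474
Sum ≈ 1.9663 → 1.9663 bits.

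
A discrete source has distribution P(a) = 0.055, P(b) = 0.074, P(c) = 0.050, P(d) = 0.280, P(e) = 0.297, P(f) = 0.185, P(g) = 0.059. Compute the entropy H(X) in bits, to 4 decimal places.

2.4499 bits

H = −Σ pᵢ log₂ pᵢ.
−0.055·log₂(0.055) = 0.2301
−0.074·log₂(0.074) = 0.2780
−0.050·log₂(0.050) = 0.2161
−0.280·log₂(0.280) = 0.5142
−0.297·log₂(0.297) = 0.5202
−0.185·log₂(0.185) = 0.4504
−0.059·log₂(0.059) = 0.2409
Sum ≈ 2.4499 → 2.4499 bits.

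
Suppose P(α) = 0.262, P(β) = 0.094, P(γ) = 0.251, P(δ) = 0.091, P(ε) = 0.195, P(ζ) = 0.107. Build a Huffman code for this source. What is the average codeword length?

2.477 bits/symbol

Repeatedly combine the two least-probable nodes; the expected code length is the sum of the merged weights.
merge 91/1000 + 47/500 → 37/200
merge 107/1000 + 37/200 → 73/250
merge 39/200 + 251/1000 → 223/500
merge 131/500 + 73/250 → 277/500
merge 223/500 + 277/500 → 1
L = 37/200 + 73/250 + 223/500 + 277/500 + 1 = 2477/1000 = 2.477 bits/symbol.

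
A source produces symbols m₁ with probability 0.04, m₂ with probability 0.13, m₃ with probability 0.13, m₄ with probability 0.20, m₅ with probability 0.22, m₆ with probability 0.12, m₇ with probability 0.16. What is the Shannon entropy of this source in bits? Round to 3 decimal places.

2.686 bits

H = −Σ pᵢ log₂ pᵢ.
−0.04·log₂(0.04) = 0.1858
−0.13·log₂(0.13) = 0.3826
−0.13·log₂(0.13) = 0.3826
−0.20·log₂(0.20) = 0.4644
−0.22·log₂(0.22) = 0.4806
−0.12·log₂(0.12) = 0.3671
−0.16·log₂(0.16) = 0.4230
Sum ≈ 2.6861 → 2.686 bits.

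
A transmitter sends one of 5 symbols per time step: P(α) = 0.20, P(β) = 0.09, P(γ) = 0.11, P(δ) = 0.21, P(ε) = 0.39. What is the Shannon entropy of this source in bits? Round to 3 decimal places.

2.130 bits

H = −Σ pᵢ log₂ pᵢ.
−0.20·log₂(0.20) = 0.4644
−0.09·log₂(0.09) = 0.3127
−0.11·log₂(0.11) = 0.3503
−0.21·log₂(0.21) = 0.4728
−0.39·log₂(0.39) = 0.5298
Sum ≈ 2.1299 → 2.130 bits.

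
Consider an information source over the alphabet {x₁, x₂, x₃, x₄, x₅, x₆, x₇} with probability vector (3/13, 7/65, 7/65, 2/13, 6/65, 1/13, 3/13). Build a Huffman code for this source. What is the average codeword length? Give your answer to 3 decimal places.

2.708 bits/symbol

Repeatedly combine the two least-probable nodes; the expected code length is the sum of the merged weights.
merge 1/13 + 6/65 → 11/65
merge 7/65 + 7/65 → 14/65
merge 2/13 + 11/65 → 21/65
merge 14/65 + 3/13 → 29/65
merge 3/13 + 21/65 → 36/65
merge 29/65 + 36/65 → 1
L = 11/65 + 14/65 + 21/65 + 29/65 + 36/65 + 1 = 176/65 ≈ 2.708 bits/symbol.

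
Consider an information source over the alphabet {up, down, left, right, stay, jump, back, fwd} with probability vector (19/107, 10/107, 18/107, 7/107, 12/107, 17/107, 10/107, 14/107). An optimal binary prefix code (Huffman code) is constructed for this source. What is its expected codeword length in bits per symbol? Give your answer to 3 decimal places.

2.981 bits/symbol

Repeatedly combine the two least-probable nodes; the expected code length is the sum of the merged weights.
merge 7/107 + 10/107 → 17/107
merge 10/107 + 12/107 → 22/107
merge 14/107 + 17/107 → 31/107
merge 17/107 + 18/107 → 35/107
merge 19/107 + 22/107 → 41/107
merge 31/107 + 35/107 → 66/107
merge 41/107 + 66/107 → 1
L = 17/107 + 22/107 + 31/107 + 35/107 + 41/107 + 66/107 + 1 = 319/107 ≈ 2.981 bits/symbol.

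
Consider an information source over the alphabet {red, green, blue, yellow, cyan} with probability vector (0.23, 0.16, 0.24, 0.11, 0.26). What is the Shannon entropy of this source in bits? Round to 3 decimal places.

H = −Σ pᵢ log₂ pᵢ.
−0.23·log₂(0.23) = 0.4877
−0.16·log₂(0.16) = 0.4230
−0.24·log₂(0.24) = 0.4941
−0.11·log₂(0.11) = 0.3503
−0.26·log₂(0.26) = 0.5053
Sum ≈ 2.2604 → 2.260 bits.

2.260 bits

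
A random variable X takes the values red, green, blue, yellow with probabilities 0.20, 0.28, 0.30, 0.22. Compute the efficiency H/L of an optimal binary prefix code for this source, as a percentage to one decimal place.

Entropy H = −Σ p log₂ p ≈ 1.9803 bits.
Huffman merges: 1/5+11/50→21/50; 7/25+3/10→29/50; 21/50+29/50→1. L = 2 ≈ 2.0000.
Efficiency = H/L = 1.9803/2.0000 = 99.0%.

99.0%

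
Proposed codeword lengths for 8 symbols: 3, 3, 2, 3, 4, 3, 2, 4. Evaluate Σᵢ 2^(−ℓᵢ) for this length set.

With common denominator 2^4 = 16: Σ 2^(−ℓᵢ) = 2/16 + 2/16 + 4/16 + 2/16 + 1/16 + 2/16 + 4/16 + 1/16 = 18/16 = 1.125.

1.125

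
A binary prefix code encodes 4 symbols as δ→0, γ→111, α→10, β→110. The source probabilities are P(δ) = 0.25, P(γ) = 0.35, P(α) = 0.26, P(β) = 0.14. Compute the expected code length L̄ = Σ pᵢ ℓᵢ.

2.24 bits/symbol

L̄ = Σ pᵢ·ℓᵢ = 0.25·1 + 0.35·3 + 0.26·2 + 0.14·3 = 2.24 bits/symbol.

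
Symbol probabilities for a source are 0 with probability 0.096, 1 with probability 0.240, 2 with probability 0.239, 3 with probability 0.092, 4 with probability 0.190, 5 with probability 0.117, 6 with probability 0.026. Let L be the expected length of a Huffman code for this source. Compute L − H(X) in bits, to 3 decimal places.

Entropy H = −Σ p log₂ p ≈ 2.5832 bits.
Huffman merges: 13/500+23/250→59/500; 12/125+117/1000→213/1000; 59/500+19/100→77/250; 213/1000+239/1000→113/250; 6/25+77/250→137/250; 113/250+137/250→1. L = 2639/1000 ≈ 2.6390.
L − H = 2.6390 − 2.5832 = 0.056 bits.

0.056 bits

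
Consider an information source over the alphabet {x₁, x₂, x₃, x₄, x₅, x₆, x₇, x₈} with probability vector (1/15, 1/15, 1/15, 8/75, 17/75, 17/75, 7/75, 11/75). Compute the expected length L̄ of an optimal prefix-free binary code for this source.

2.84 bits/symbol

Repeatedly combine the two least-probable nodes; the expected code length is the sum of the merged weights.
merge 1/15 + 1/15 → 2/15
merge 1/15 + 7/75 → 4/25
merge 8/75 + 2/15 → 6/25
merge 11/75 + 4/25 → 23/75
merge 17/75 + 17/75 → 34/75
merge 6/25 + 23/75 → 41/75
merge 34/75 + 41/75 → 1
L = 2/15 + 4/25 + 6/25 + 23/75 + 34/75 + 41/75 + 1 = 71/25 = 2.84 bits/symbol.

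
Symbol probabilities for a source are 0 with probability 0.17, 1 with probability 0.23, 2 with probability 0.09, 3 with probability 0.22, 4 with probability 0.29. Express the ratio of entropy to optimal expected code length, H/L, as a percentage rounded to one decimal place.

Entropy H = −Σ p log₂ p ≈ 2.2334 bits.
Huffman merges: 9/100+17/100→13/50; 11/50+23/100→9/20; 13/50+29/100→11/20; 9/20+11/20→1. L = 113/50 ≈ 2.2600.
Efficiency = H/L = 2.2334/2.2600 = 98.8%.

98.8%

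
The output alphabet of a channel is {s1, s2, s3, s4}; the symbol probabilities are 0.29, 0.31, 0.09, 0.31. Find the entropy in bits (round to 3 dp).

H = −Σ pᵢ log₂ pᵢ.
−0.29·log₂(0.29) = 0.5179
−0.31·log₂(0.31) = 0.5238
−0.09·log₂(0.09) = 0.3127
−0.31·log₂(0.31) = 0.5238
Sum ≈ 1.8781 → 1.878 bits.

1.878 bits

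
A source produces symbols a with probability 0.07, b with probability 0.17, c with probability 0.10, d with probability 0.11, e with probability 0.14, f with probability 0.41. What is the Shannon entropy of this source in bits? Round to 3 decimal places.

2.310 bits

H = −Σ pᵢ log₂ pᵢ.
−0.07·log₂(0.07) = 0.2686
−0.17·log₂(0.17) = 0.4346
−0.10·log₂(0.10) = 0.3322
−0.11·log₂(0.11) = 0.3503
−0.14·log₂(0.14) = 0.3971
−0.41·log₂(0.41) = 0.5274
Sum ≈ 2.3101 → 2.310 bits.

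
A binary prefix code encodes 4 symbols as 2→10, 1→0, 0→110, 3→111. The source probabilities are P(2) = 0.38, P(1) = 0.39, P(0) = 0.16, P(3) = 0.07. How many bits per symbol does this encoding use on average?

1.84 bits/symbol

L̄ = Σ pᵢ·ℓᵢ = 0.38·2 + 0.39·1 + 0.16·3 + 0.07·3 = 1.84 bits/symbol.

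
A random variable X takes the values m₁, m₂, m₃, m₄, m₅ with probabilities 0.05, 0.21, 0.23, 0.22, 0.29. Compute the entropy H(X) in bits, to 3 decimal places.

H = −Σ pᵢ log₂ pᵢ.
−0.05·log₂(0.05) = 0.2161
−0.21·log₂(0.21) = 0.4728
−0.23·log₂(0.23) = 0.4877
−0.22·log₂(0.22) = 0.4806
−0.29·log₂(0.29) = 0.5179
Sum ≈ 2.1751 → 2.175 bits.

2.175 bits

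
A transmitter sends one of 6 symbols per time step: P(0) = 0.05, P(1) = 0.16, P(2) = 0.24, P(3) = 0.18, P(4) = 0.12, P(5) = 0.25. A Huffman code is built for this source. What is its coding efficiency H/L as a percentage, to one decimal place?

Entropy H = −Σ p log₂ p ≈ 2.4456 bits.
Huffman merges: 1/20+3/25→17/100; 4/25+17/100→33/100; 9/50+6/25→21/50; 1/4+33/100→29/50; 21/50+29/50→1. L = 5/2 ≈ 2.5000.
Efficiency = H/L = 2.4456/2.5000 = 97.8%.

97.8%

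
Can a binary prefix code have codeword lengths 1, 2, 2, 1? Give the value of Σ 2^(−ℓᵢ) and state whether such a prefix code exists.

With common denominator 2^2 = 4: Σ 2^(−ℓᵢ) = 2/4 + 1/4 + 1/4 + 2/4 = 6/4 = 1.5.
Kraft's inequality requires Σ ≤ 1; here Σ = 1.5 > 1, so no such prefix code exists.

1.5; no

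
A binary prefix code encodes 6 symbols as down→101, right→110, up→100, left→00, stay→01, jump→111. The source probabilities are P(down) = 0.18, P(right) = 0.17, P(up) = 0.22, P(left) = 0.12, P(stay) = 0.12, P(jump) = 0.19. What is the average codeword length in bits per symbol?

L̄ = Σ pᵢ·ℓᵢ = 0.18·3 + 0.17·3 + 0.22·3 + 0.12·2 + 0.12·2 + 0.19·3 = 2.76 bits/symbol.

2.76 bits/symbol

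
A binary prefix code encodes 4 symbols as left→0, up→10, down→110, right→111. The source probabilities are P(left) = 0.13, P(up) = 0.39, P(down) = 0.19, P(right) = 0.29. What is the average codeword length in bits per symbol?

2.35 bits/symbol

L̄ = Σ pᵢ·ℓᵢ = 0.13·1 + 0.39·2 + 0.19·3 + 0.29·3 = 2.35 bits/symbol.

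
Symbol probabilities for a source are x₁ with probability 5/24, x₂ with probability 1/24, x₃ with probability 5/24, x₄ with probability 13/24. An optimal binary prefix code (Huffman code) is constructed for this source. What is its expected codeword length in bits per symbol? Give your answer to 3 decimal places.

1.708 bits/symbol

Repeatedly combine the two least-probable nodes; the expected code length is the sum of the merged weights.
merge 1/24 + 5/24 → 1/4
merge 5/24 + 1/4 → 11/24
merge 11/24 + 13/24 → 1
L = 1/4 + 11/24 + 1 = 41/24 ≈ 1.708 bits/symbol.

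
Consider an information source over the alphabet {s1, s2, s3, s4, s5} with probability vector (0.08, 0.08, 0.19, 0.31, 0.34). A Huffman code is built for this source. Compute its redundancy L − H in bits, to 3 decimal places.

0.069 bits

Entropy H = −Σ p log₂ p ≈ 2.0912 bits.
Huffman merges: 2/25+2/25→4/25; 4/25+19/100→7/20; 31/100+17/50→13/20; 7/20+13/20→1. L = 54/25 ≈ 2.1600.
L − H = 2.1600 − 2.0912 = 0.069 bits.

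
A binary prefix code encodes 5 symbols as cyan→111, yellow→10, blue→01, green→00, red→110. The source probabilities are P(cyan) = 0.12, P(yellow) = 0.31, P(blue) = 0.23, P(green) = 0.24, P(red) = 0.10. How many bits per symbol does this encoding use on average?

L̄ = Σ pᵢ·ℓᵢ = 0.12·3 + 0.31·2 + 0.23·2 + 0.24·2 + 0.10·3 = 2.22 bits/symbol.

2.22 bits/symbol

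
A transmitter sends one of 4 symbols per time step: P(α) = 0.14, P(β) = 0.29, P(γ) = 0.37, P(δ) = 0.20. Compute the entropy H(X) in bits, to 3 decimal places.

H = −Σ pᵢ log₂ pᵢ.
−0.14·log₂(0.14) = 0.3971
−0.29·log₂(0.29) = 0.5179
−0.37·log₂(0.37) = 0.5307
−0.20·log₂(0.20) = 0.4644
Sum ≈ 1.9101 → 1.910 bits.

1.910 bits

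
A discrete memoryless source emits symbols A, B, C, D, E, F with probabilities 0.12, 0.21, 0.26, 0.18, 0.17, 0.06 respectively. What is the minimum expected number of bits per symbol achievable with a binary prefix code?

Repeatedly combine the two least-probable nodes; the expected code length is the sum of the merged weights.
merge 3/50 + 3/25 → 9/50
merge 17/100 + 9/50 → 7/20
merge 9/50 + 21/100 → 39/100
merge 13/50 + 7/20 → 61/100
merge 39/100 + 61/100 → 1
L = 9/50 + 7/20 + 39/100 + 61/100 + 1 = 253/100 = 2.53 bits/symbol.

2.53 bits/symbol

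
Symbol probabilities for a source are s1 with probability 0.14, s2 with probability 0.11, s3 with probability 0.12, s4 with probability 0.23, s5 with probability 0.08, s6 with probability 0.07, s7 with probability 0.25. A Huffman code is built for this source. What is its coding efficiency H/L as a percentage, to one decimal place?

99.7%

Entropy H = −Σ p log₂ p ≈ 2.6622 bits.
Huffman merges: 7/100+2/25→3/20; 11/100+3/25→23/100; 7/50+3/20→29/100; 23/100+23/100→23/50; 1/4+29/100→27/50; 23/50+27/50→1. L = 267/100 ≈ 2.6700.
Efficiency = H/L = 2.6622/2.6700 = 99.7%.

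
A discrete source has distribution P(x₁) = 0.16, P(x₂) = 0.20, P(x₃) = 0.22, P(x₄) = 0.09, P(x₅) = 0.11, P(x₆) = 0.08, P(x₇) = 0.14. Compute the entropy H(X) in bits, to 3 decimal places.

H = −Σ pᵢ log₂ pᵢ.
−0.16·log₂(0.16) = 0.4230
−0.20·log₂(0.20) = 0.4644
−0.22·log₂(0.22) = 0.4806
−0.09·log₂(0.09) = 0.3127
−0.11·log₂(0.11) = 0.3503
−0.08·log₂(0.08) = 0.2915
−0.14·log₂(0.14) = 0.3971
Sum ≈ 2.7195 → 2.720 bits.

2.720 bits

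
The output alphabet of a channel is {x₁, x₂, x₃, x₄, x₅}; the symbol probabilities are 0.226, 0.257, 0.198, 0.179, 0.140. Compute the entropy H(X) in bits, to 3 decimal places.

H = −Σ pᵢ log₂ pᵢ.
−0.226·log₂(0.226) = 0.4849
−0.257·log₂(0.257) = 0.5038
−0.198·log₂(0.198) = 0.4626
−0.179·log₂(0.179) = 0.4443
−0.140·log₂(0.140) = 0.3971
Sum ≈ 2.2927 → 2.293 bits.

2.293 bits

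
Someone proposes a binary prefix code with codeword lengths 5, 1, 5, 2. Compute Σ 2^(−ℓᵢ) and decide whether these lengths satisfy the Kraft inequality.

With common denominator 2^5 = 32: Σ 2^(−ℓᵢ) = 1/32 + 16/32 + 1/32 + 8/32 = 26/32 = 0.8125.
Kraft's inequality requires Σ ≤ 1; here Σ = 0.8125 ≤ 1, so such a prefix code exists.

0.8125; yes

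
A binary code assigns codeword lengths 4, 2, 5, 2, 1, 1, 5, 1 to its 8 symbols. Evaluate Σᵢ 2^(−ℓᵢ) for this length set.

2.125

With common denominator 2^5 = 32: Σ 2^(−ℓᵢ) = 2/32 + 8/32 + 1/32 + 8/32 + 16/32 + 16/32 + 1/32 + 16/32 = 68/32 = 2.125.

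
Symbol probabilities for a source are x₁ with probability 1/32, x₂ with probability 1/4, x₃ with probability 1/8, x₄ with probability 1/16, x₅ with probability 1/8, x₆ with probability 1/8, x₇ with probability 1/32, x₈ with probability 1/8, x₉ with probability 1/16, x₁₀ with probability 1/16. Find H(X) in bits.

Each probability is a power of 1/2, so log₂(1/p) is an integer.
H = Σ p·log₂(1/p) = 1/32·5 + 1/4·2 + 1/8·3 + 1/16·4 + 1/8·3 + 1/8·3 + 1/32·5 + 1/8·3 + 1/16·4 + 1/16·4 = 3.0625 bits.

3.0625 bits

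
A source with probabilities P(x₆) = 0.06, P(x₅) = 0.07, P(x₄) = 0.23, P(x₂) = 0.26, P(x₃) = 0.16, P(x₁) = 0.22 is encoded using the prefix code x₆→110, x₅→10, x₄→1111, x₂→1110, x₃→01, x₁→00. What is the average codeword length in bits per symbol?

L̄ = Σ pᵢ·ℓᵢ = 0.06·3 + 0.07·2 + 0.23·4 + 0.26·4 + 0.16·2 + 0.22·2 = 3.04 bits/symbol.

3.04 bits/symbol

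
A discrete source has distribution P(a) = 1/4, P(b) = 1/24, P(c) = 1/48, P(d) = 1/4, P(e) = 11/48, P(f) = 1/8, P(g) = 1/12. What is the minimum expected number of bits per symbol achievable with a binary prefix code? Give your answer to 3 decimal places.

Repeatedly combine the two least-probable nodes; the expected code length is the sum of the merged weights.
merge 1/48 + 1/24 → 1/16
merge 1/16 + 1/12 → 7/48
merge 1/8 + 7/48 → 13/48
merge 11/48 + 1/4 → 23/48
merge 1/4 + 13/48 → 25/48
merge 23/48 + 25/48 → 1
L = 1/16 + 7/48 + 13/48 + 23/48 + 25/48 + 1 = 119/48 ≈ 2.479 bits/symbol.

2.479 bits/symbol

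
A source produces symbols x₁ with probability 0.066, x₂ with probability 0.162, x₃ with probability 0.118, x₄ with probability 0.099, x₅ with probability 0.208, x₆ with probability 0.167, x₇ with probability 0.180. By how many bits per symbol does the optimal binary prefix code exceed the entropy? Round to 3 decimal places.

0.051 bits

Entropy H = −Σ p log₂ p ≈ 2.7260 bits.
Huffman merges: 33/500+99/1000→33/200; 59/500+81/500→7/25; 33/200+167/1000→83/250; 9/50+26/125→97/250; 7/25+83/250→153/250; 97/250+153/250→1. L = 2777/1000 ≈ 2.7770.
L − H = 2.7770 − 2.7260 = 0.051 bits.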